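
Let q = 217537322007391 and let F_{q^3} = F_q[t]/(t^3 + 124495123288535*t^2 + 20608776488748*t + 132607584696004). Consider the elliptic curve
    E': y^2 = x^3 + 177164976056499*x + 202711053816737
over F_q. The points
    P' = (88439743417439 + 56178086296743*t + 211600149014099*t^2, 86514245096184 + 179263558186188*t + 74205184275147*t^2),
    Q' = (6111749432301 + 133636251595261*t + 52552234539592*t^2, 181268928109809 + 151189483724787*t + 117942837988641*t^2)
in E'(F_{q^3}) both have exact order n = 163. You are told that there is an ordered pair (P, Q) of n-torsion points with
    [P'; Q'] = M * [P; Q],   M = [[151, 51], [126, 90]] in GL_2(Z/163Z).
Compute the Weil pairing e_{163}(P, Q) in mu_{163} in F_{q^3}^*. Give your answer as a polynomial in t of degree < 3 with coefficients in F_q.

e_{163} is bilinear + alternating on E[163], so e_{163}(151*P + 51*Q, 126*P + 90*Q) = e_{163}(P,Q)^(151*90-51*126).
So e_{163}(P,Q) = e_{163}(P',Q')^{61}, since 155*61 = 1 mod 163.
Run Miller on y^2=x^3+177164976056499*x+202711053816737 over F_{217537322007391}: ladder 10100011 (8 bits); e = f_P(D_Q)/f_Q(D_P).
e_{163}(P',Q') = 204879120400603 + 130617199209207*t + 216584428633942*t^2.
Thus e_{163}(P,Q) = 24050125348999 + 123396952091524*t + 115470799644945*t^2.

24050125348999 + 123396952091524*t + 115470799644945*t^2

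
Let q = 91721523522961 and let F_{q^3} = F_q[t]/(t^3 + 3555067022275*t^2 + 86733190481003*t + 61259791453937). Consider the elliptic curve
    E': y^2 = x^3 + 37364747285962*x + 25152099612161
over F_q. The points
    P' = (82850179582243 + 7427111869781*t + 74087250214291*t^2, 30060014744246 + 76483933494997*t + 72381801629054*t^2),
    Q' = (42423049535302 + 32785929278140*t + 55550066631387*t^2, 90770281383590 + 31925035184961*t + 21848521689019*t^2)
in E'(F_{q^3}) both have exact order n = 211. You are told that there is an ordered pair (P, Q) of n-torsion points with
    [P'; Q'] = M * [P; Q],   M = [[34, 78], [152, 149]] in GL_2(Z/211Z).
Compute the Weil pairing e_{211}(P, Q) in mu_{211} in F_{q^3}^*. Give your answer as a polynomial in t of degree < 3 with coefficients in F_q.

The 211-Weil pairing on E[211] over F_{91721523522961} is alternating-bilinear: e_{211}(P',Q') = e_{211}(P,Q)^det(M).
34*149 - 78*152 = -6790; reduced mod 211: det = 173, inverse 161.
n = 211 = (11010011)_2 (8 bits, wt 5); accumulate f_{211,P'}(Q'+S)/f_{211,P'}(S) along the 7-step ladder.
e_{211}(P',Q') = 69132452529471 + 27884221035388*t + 78220139134269*t^2.
Thus e_{211}(P,Q) = 1489147589674 + 5613323260949*t + 9290184258770*t^2.

1489147589674 + 5613323260949*t + 9290184258770*t^2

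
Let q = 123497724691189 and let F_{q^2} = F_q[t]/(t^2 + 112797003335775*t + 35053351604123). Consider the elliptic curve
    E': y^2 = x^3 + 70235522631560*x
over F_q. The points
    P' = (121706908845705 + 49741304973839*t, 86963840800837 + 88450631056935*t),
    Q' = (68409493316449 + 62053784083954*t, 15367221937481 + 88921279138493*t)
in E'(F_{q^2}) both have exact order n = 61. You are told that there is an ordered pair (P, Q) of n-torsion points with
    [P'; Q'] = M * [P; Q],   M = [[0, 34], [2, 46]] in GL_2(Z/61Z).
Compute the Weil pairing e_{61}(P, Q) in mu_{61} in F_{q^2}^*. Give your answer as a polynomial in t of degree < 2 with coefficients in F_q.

Alternating bilinearity on E[61] (values in mu_{61} in F_{123497724691189^2}) gives e(P',Q') = e(P,Q)^det(M).
0*46 - 34*2 = -68; reduced mod 61: det = 54, inverse 26.
Miller loop for e_{61} over F_{123497724691189^2}: bits of 61 = 111101; 5 double steps + 4 add steps, l/v at each.
Miller gives e_{61}(P',Q') = 42458864879951 + 81508631169181*t in F_{123497724691189^2}.
Hence e(P,Q) = 73067539392037 + 47354292255791*t in F_{123497724691189^2}^*.

73067539392037 + 47354292255791*t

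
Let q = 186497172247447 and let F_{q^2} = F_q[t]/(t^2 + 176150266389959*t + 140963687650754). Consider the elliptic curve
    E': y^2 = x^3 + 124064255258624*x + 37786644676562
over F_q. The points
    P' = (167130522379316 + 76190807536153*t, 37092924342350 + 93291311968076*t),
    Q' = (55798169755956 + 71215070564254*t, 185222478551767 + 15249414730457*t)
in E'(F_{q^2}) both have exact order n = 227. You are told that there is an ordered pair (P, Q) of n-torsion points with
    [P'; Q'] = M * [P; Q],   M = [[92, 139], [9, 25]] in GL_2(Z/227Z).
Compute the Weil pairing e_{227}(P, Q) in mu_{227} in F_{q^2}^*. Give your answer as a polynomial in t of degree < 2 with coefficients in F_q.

115504686886221 + 75125703762576*t

e_{227}(aP+bQ,cP+dQ) = e_{227}(P,Q)^(ad-bc); with (a,b,c,d)=(92,139,9,25) this gives the det-227 law.
det M = 92*25 - 139*9 = 1049 = 141 (mod 227); 141^{-1} = 161 (mod 227).
n = 227 = (11100011)_2 (8 bits, wt 5); accumulate f_{227,P'}(Q'+S)/f_{227,P'}(S) along the 7-step ladder.
The quotient is 165256025210893 + 129698038576556*t.
Finally e_{227}(P,Q) = 115504686886221 + 75125703762576*t.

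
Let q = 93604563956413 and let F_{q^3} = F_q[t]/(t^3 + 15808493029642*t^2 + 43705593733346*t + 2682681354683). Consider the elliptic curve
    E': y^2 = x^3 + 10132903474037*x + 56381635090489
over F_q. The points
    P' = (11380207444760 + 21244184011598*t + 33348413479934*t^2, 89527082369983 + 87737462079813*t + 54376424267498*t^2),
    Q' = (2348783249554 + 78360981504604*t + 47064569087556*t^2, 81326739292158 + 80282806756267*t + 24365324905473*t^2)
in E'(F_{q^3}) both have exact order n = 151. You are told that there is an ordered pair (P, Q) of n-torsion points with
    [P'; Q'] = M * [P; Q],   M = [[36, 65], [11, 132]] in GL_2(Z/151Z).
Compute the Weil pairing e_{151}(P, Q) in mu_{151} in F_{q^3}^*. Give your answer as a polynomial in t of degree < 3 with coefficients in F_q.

Under M = [[36,65],[11,132]] in GL_2(Z/151), e_{151}(P',Q') = e_{151}(P,Q)^(36*132-65*11 mod 151).
det M = 36*132 - 65*11 = 4037 = 111 (mod 151); 111^{-1} = 117 (mod 151).
8-bit Miller (10010111) on E'/F_{93604563956413} with a'=10132903474037, b'=56381635090489: accumulate tangent/chord ratios at Q'+S and P'+S'.
e_{151}(P',Q') = 70982300767569 + 40828917983382*t + 56296067474595*t^2.
e_{151}(P,Q) = (70982300767569 + 40828917983382*t + 56296067474595*t^2)^{117} = 91348057543119 + 11442641766270*t + 68618342559836*t^2.

91348057543119 + 11442641766270*t + 68618342559836*t^2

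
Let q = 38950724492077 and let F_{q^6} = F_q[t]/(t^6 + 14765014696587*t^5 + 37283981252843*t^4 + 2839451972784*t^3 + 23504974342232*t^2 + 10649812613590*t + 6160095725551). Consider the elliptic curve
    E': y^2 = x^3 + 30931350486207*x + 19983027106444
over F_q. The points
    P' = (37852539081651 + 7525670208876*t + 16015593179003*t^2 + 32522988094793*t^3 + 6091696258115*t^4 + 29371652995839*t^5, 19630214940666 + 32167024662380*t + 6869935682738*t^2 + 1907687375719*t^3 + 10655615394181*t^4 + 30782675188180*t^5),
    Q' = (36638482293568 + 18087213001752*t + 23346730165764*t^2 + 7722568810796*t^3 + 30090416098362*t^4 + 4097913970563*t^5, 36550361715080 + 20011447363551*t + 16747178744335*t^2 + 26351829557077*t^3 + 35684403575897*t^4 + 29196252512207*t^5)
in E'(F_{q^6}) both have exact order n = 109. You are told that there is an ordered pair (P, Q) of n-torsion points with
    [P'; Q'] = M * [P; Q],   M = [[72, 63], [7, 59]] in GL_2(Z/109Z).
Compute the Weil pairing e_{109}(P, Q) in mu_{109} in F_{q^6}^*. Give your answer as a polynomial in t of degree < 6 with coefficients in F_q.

Under M = [[72,63],[7,59]] in GL_2(Z/109), e_{109}(P',Q') = e_{109}(P,Q)^(72*59-63*7 mod 109).
det M = 72*59 - 63*7 = 3807 = 101 (mod 109); 101^{-1} = 68 (mod 109).
n = 109 = (1101101)_2 (7 bits, wt 5); accumulate f_{109,P'}(Q'+S)/f_{109,P'}(S) along the 6-step ladder.
Miller gives e_{109}(P',Q') = 3259624407233 + 30761721745835*t + 34376978748238*t^2 + 36387316245326*t^3 + 7712312312641*t^4 + 11664985224388*t^5 in F_{38950724492077^6}.
Hence e(P,Q) = 27040910065622 + 14337016156926*t + 1255728333853*t^2 + 38201018478202*t^3 + 5073382393403*t^4 + 4707449582483*t^5 in F_{38950724492077^6}^*.

27040910065622 + 14337016156926*t + 1255728333853*t^2 + 38201018478202*t^3 + 5073382393403*t^4 + 4707449582483*t^5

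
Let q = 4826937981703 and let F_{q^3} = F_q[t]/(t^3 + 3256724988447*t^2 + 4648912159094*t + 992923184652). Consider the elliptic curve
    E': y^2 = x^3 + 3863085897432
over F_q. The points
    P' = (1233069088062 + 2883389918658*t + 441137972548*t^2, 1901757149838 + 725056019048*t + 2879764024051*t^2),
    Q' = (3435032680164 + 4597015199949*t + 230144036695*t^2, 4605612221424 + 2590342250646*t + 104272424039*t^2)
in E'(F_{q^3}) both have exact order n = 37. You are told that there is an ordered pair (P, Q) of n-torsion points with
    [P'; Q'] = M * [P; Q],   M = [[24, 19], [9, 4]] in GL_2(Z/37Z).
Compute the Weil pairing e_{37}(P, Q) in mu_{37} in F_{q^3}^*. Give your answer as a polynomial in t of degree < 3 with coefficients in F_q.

Under M = [[24,19],[9,4]] in GL_2(Z/37), e_{37}(P',Q') = e_{37}(P,Q)^(24*4-19*9 mod 37).
So e_{37}(P,Q) = e_{37}(P',Q')^{36}, since 36*36 = 1 mod 37.
Miller loop for e_{37} over F_{4826937981703^3}: bits of 37 = 100101; 5 double steps + 2 add steps, l/v at each.
The quotient is 3466706800646 + 1475262583625*t + 1742229083971*t^2.
Raise to 36: e(P,Q) = 3051451148363 + 4301067694620*t + 4316590327231*t^2 in mu_{37}.

3051451148363 + 4301067694620*t + 4316590327231*t^2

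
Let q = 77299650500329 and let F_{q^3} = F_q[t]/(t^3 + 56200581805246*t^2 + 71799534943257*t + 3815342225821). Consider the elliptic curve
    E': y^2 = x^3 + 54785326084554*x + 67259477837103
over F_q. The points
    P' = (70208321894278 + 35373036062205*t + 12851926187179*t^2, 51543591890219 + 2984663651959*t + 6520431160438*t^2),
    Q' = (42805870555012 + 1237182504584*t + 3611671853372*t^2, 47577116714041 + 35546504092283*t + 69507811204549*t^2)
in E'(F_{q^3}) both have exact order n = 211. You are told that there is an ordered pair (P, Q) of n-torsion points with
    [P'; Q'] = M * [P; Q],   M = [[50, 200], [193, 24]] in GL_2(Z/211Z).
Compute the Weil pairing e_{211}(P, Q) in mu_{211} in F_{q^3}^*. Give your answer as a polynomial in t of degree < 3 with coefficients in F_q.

34697781929163 + 22800417934076*t + 38783531463650*t^2

The 211-Weil pairing on E[211] over F_{77299650500329} is alternating-bilinear: e_{211}(P',Q') = e_{211}(P,Q)^det(M).
50*24 - 200*193 = -37400; reduced mod 211: det = 158, inverse 207.
Run Miller on y^2=x^3+54785326084554*x+67259477837103 over F_{77299650500329}: ladder 11010011 (8 bits); e = f_P(D_Q)/f_Q(D_P).
So e_{211}(P',Q') = 26983354939308 + 71913849717940*t + 22140646947673*t^2.
Thus e_{211}(P,Q) = 34697781929163 + 22800417934076*t + 38783531463650*t^2.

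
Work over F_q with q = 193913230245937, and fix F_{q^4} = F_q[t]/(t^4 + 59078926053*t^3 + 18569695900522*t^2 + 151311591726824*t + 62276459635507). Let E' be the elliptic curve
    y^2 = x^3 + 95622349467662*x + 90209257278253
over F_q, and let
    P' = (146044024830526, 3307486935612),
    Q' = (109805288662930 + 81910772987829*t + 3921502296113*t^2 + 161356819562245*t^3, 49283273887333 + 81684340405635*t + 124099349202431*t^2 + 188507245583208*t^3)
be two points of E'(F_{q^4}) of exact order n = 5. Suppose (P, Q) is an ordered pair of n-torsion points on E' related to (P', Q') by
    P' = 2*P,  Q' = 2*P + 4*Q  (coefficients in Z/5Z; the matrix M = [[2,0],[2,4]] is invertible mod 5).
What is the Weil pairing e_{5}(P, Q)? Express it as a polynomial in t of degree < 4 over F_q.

Under M = [[2,0],[2,4]] in GL_2(Z/5), e_{5}(P',Q') = e_{5}(P,Q)^(2*4-0*2 mod 5).
Hence e(P,Q) = e(P',Q')^{2} where 2 = 3^{-1} mod 5.
Build f_{5,P'} and f_{5,Q'} via the 3-bit ladder of 5=101_2; evaluate at shifted divisors; quotient in F_{193913230245937^4}.
Result: e(P',Q') = 151572179990751 + 12375391511937*t + 69757491951298*t^2 + 63422435507528*t^3.
(151572179990751 + 12375391511937*t + 69757491951298*t^2 + 63422435507528*t^3)^{2} mod (193913230245937,f) = 156606975975002 + 148516478012942*t + 69844468021781*t^2 + 109107388652777*t^3.

156606975975002 + 148516478012942*t + 69844468021781*t^2 + 109107388652777*t^3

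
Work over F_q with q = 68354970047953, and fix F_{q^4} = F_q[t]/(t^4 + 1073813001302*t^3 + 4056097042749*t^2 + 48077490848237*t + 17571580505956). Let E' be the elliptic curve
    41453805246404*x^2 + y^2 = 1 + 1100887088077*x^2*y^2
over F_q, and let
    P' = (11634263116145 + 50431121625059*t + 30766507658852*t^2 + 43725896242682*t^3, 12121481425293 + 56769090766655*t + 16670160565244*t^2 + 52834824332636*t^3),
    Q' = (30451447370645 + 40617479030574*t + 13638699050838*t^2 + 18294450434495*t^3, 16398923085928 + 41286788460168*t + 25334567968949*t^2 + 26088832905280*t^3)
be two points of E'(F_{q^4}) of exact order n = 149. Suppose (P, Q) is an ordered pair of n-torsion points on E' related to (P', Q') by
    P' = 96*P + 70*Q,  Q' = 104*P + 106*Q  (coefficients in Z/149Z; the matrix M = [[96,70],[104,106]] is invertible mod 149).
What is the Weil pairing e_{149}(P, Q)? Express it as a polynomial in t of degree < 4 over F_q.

3597187711698 + 52086311096341*t + 2502607001433*t^2 + 50648255723637*t^3

The 149-Weil pairing on E[149] over F_{68354970047953} is alternating-bilinear: e_{149}(P',Q') = e_{149}(P,Q)^det(M).
Hence e(P,Q) = e(P',Q')^{94} where 94 = 65^{-1} mod 149.
Edwards a_E,d_E -> Montgomery A=31021255513455,B=35642747096960 -> Weierstrass 16222561393004,9901909390456 via alpha=41269933746390,beta=27176972051570.
n = 149 = (10010101)_2 (8 bits, wt 4); accumulate f_{149,P'}(Q'+S)/f_{149,P'}(S) along the 7-step ladder.
Result: e(P',Q') = 42036832987755 + 52973005395139*t + 27577854892576*t^2 + 5061314157299*t^3.
e_{149}(P,Q) = (42036832987755 + 52973005395139*t + 27577854892576*t^2 + 5061314157299*t^3)^{94} = 3597187711698 + 52086311096341*t + 2502607001433*t^2 + 50648255723637*t^3.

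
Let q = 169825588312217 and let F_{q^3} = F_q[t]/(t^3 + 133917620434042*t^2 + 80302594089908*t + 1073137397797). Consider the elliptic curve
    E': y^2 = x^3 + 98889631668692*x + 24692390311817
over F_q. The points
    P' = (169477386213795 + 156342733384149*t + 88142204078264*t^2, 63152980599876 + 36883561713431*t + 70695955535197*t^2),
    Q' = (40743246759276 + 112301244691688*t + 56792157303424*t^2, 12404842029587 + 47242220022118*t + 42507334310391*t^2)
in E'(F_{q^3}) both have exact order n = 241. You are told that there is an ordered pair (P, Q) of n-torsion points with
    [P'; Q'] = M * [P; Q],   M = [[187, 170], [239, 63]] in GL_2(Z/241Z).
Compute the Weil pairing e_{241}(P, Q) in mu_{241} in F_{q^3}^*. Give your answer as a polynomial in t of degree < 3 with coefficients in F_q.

138861365365756 + 77325980549123*t + 16957301356982*t^2

e_{241}(aP+bQ,cP+dQ) = e_{241}(P,Q)^(ad-bc); with (a,b,c,d)=(187,170,239,63) this gives the det-241 law.
So e_{241}(P,Q) = e_{241}(P',Q')^{129}, since 71*129 = 1 mod 241.
Double-and-add over 11110001: 8-1 doublings, 5-1 additions; each step l_{T,T}/v_{2T} or l_{T,P'}/v at Q'+S for random S.
e_{241}(P',Q') = 53148856872417 + 42587361306625*t + 164289981130242*t^2.
e_{241}(P,Q) = (53148856872417 + 42587361306625*t + 164289981130242*t^2)^{129} = 138861365365756 + 77325980549123*t + 16957301356982*t^2.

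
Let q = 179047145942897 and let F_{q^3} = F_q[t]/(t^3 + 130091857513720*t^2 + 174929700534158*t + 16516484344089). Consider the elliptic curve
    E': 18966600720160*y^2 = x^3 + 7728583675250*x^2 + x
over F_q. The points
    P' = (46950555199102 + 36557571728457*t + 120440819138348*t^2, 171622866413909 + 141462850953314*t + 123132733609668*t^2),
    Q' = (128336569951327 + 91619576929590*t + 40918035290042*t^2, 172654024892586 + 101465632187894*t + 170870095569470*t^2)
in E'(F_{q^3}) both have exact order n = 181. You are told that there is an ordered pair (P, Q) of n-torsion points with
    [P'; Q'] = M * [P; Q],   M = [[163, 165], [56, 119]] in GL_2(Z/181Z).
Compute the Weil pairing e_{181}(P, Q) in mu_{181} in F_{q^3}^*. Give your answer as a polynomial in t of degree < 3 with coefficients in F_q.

39244261593800 + 5902256948582*t + 81630715759114*t^2

Alternating bilinearity on E[181] (values in mu_{181} in F_{179047145942897^3}) gives e(P',Q') = e(P,Q)^det(M).
163*119 - 165*56 = 10157; reduced mod 181: det = 21, inverse 69.
Set x_W=11785064669870*u+76111849828397, y_W=11785064669870*v; then E': y_W^2=x_W^3+59591313483400*x_W+38527883106227.
Run Miller on y^2=x^3+59591313483400*x+38527883106227 over F_{179047145942897}: ladder 10110101 (8 bits); e = f_P(D_Q)/f_Q(D_P).
Miller gives e_{181}(P',Q') = 169648447312315 + 86923168397065*t + 41636540506688*t^2 in F_{179047145942897^3}.
(169648447312315 + 86923168397065*t + 41636540506688*t^2)^{69} mod (179047145942897,f) = 39244261593800 + 5902256948582*t + 81630715759114*t^2.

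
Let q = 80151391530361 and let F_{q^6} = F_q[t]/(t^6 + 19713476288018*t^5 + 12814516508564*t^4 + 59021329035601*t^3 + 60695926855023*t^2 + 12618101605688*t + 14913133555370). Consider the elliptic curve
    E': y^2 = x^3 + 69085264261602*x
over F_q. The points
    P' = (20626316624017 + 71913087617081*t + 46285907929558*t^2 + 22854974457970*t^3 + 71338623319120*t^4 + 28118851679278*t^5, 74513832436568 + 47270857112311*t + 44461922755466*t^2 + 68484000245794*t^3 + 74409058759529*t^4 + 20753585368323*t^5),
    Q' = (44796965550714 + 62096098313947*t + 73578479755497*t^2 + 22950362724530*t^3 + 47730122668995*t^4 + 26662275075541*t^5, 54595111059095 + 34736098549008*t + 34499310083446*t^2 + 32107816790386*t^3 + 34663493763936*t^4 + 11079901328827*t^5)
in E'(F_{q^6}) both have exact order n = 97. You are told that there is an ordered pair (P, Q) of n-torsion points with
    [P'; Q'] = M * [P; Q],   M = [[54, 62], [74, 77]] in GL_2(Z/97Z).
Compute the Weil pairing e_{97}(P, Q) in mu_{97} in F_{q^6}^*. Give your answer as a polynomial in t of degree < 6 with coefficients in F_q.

1077486751053 + 74535882834390*t + 65749390002866*t^2 + 46643966362027*t^3 + 24610647008708*t^4 + 16664539622891*t^5

e_{97} is bilinear + alternating on E[97], so e_{97}(54*P + 62*Q, 74*P + 77*Q) = e_{97}(P,Q)^(54*77-62*74).
54*77 - 62*74 = -430; reduced mod 97: det = 55, inverse 30.
n = 97 = (1100001)_2 (7 bits, wt 3); accumulate f_{97,P'}(Q'+S)/f_{97,P'}(S) along the 6-step ladder.
Result: e(P',Q') = 2910069750988 + 10285126205789*t + 21149389490540*t^2 + 42302824654710*t^3 + 58204179713084*t^4 + 40654682794892*t^5.
e_{97}(P,Q) = (2910069750988 + 10285126205789*t + 21149389490540*t^2 + 42302824654710*t^3 + 58204179713084*t^4 + 40654682794892*t^5)^{30} = 1077486751053 + 74535882834390*t + 65749390002866*t^2 + 46643966362027*t^3 + 24610647008708*t^4 + 16664539622891*t^5.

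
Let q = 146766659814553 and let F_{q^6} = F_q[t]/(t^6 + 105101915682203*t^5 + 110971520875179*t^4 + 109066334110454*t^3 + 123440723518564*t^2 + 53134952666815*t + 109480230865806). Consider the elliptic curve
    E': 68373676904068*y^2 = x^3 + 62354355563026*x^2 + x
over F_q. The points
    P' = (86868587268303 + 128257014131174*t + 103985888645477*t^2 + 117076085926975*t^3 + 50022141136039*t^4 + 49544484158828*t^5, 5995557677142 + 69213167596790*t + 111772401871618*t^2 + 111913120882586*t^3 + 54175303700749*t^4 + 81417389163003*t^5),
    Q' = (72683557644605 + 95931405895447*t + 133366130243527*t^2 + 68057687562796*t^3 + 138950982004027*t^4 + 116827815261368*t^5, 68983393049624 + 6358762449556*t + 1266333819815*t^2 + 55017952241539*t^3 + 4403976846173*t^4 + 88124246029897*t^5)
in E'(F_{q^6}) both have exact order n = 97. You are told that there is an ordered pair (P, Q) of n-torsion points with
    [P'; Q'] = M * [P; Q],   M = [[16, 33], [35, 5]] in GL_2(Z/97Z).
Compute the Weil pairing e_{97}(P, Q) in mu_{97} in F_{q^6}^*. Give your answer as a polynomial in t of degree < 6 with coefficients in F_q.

7623906736821 + 107756268802397*t + 107033892405855*t^2 + 51565045759706*t^3 + 30093511353560*t^4 + 140760508281952*t^5

Under M = [[16,33],[35,5]] in GL_2(Z/97), e_{97}(P',Q') = e_{97}(P,Q)^(16*5-33*35 mod 97).
det M = 16*5 - 33*35 = -1075 = 89 (mod 97); 89^{-1} = 12 (mod 97).
(x,y)|->(23856169817633x+31857218355389,23856169817633y) sends E' to y^2=x^3+19315495530427*x+97490067055930.
n = 97 = (1100001)_2 (7 bits, wt 3); accumulate f_{97,P'}(Q'+S)/f_{97,P'}(S) along the 6-step ladder.
e_{97}(P',Q') = 88666732627400 + 110965609977369*t + 86557285825088*t^2 + 15005715213509*t^3 + 11501256035174*t^4 + 43390473256744*t^5.
(88666732627400 + 110965609977369*t + 86557285825088*t^2 + 15005715213509*t^3 + 11501256035174*t^4 + 43390473256744*t^5)^{12} mod (146766659814553,f) = 7623906736821 + 107756268802397*t + 107033892405855*t^2 + 51565045759706*t^3 + 30093511353560*t^4 + 140760508281952*t^5.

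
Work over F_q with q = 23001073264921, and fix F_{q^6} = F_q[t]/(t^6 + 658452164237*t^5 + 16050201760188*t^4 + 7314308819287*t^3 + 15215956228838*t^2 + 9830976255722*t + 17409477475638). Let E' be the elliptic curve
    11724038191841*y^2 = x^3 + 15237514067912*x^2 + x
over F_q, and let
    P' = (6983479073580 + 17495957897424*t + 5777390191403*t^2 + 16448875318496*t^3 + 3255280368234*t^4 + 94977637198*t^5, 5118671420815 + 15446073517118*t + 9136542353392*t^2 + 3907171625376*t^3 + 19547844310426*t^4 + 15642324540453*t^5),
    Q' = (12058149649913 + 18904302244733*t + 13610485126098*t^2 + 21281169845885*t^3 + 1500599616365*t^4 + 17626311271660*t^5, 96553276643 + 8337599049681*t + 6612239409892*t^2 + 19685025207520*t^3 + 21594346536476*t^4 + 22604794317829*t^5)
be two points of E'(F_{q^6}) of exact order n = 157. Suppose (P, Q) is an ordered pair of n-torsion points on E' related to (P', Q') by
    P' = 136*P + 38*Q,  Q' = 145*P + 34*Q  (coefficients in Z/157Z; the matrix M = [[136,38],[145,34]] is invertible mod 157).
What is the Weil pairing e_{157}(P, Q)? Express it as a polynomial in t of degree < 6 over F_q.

120958031520 + 7172169441168*t + 9035435352786*t^2 + 5514460465365*t^3 + 3721889180068*t^4 + 5120474077439*t^5

e_{157} is bilinear + alternating on E[157], so e_{157}(136*P + 38*Q, 145*P + 34*Q) = e_{157}(P,Q)^(136*34-38*145).
Inverting 56 mod 157: 143. Thus e_{157}(P,Q) = e(P',Q')^{143}.
Montgomery->Weierstrass: x_W = 2708442164798*x+16383828734714, y_W=2708442164798*y on F_{23001073264921}; lands on y^2=x^3+5730580364383.
8-bit Miller (10011101) on E'/F_{23001073264921} with a'=0, b'=5730580364383: accumulate tangent/chord ratios at Q'+S and P'+S'.
So e_{157}(P',Q') = 17487754221687 + 14784256153555*t + 3443762533213*t^2 + 5987087352364*t^3 + 3337855251492*t^4 + 9378524878422*t^5.
e_{157}(P,Q) = (17487754221687 + 14784256153555*t + 3443762533213*t^2 + 5987087352364*t^3 + 3337855251492*t^4 + 9378524878422*t^5)^{143} = 120958031520 + 7172169441168*t + 9035435352786*t^2 + 5514460465365*t^3 + 3721889180068*t^4 + 5120474077439*t^5.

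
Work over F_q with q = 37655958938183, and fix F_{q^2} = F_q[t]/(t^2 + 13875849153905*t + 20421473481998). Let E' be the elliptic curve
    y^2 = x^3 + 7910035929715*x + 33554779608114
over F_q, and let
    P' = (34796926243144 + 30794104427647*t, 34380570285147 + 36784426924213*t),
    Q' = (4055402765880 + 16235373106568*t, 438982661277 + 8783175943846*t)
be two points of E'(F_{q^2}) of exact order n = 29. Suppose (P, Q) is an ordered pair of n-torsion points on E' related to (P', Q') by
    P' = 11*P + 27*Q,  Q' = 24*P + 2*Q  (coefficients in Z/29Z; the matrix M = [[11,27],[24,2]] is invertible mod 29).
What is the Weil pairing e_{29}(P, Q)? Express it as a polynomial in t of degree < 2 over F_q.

6613239667144 + 37575881083658*t

e_{29}(aP+bQ,cP+dQ) = e_{29}(P,Q)^(ad-bc); with (a,b,c,d)=(11,27,24,2) this gives the det-29 law.
So e_{29}(P,Q) = e_{29}(P',Q')^{17}, since 12*17 = 1 mod 29.
5-bit Miller (11101) on E'/F_{37655958938183} with a'=7910035929715, b'=33554779608114: accumulate tangent/chord ratios at Q'+S and P'+S'.
So e_{29}(P',Q') = 18695231091656 + 3004344146335*t.
e_{29}(P,Q) = (18695231091656 + 3004344146335*t)^{17} = 6613239667144 + 37575881083658*t.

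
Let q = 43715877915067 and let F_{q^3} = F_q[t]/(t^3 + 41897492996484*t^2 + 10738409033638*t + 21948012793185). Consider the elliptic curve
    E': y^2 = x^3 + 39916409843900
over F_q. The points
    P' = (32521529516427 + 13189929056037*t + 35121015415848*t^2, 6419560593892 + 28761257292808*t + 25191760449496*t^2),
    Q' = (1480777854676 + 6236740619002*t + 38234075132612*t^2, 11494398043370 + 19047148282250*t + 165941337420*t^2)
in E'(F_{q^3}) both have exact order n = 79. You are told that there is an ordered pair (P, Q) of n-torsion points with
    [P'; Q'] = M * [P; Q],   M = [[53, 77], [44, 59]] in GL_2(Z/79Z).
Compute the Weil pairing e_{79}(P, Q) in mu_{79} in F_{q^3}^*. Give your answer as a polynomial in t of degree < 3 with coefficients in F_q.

42679855369733 + 22191874881135*t + 42167527021299*t^2

e_{79} is bilinear + alternating on E[79], so e_{79}(53*P + 77*Q, 44*P + 59*Q) = e_{79}(P,Q)^(53*59-77*44).
Inverting 55 mod 79: 23. Thus e_{79}(P,Q) = e(P',Q')^{23}.
Run Miller on y^2=x^3+39916409843900 over F_{43715877915067}: ladder 1001111 (7 bits); e = f_P(D_Q)/f_Q(D_P).
Miller gives e_{79}(P',Q') = 36014557425381 + 20833108726539*t + 27826527426055*t^2 in F_{43715877915067^3}.
Finally e_{79}(P,Q) = 42679855369733 + 22191874881135*t + 42167527021299*t^2.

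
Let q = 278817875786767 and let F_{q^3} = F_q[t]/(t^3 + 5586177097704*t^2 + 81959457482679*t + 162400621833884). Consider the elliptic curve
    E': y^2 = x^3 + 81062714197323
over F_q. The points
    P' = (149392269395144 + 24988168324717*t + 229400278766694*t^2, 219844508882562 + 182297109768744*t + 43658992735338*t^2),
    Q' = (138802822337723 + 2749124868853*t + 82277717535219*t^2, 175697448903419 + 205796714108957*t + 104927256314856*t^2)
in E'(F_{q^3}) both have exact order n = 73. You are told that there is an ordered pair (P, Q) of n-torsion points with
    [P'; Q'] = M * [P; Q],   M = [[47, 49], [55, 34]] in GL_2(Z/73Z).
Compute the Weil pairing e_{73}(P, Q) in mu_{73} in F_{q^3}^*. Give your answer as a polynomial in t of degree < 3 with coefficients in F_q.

130967029215553 + 144384101309050*t + 122436318686937*t^2

Alternating bilinearity on E[73] (values in mu_{73} in F_{278817875786767^3}) gives e(P',Q') = e(P,Q)^det(M).
Hence e(P,Q) = e(P',Q')^{36} where 36 = 71^{-1} mod 73.
7-bit Miller (1001001) on E'/F_{278817875786767} with a'=0, b'=81062714197323: accumulate tangent/chord ratios at Q'+S and P'+S'.
Miller gives e_{73}(P',Q') = 121775083194683 + 179846018666085*t + 135200898273497*t^2 in F_{278817875786767^3}.
Finally e_{73}(P,Q) = 130967029215553 + 144384101309050*t + 122436318686937*t^2.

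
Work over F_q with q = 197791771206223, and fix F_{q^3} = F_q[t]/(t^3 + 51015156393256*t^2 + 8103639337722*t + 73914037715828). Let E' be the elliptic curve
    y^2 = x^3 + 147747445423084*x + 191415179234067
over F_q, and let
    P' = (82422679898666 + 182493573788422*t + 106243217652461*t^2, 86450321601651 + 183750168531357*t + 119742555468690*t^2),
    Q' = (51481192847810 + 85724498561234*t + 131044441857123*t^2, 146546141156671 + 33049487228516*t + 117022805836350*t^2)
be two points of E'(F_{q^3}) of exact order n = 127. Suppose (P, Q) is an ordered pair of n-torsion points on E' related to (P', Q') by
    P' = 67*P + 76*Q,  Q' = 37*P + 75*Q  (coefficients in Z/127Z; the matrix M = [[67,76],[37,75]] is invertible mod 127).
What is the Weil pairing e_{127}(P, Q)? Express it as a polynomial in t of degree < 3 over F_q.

24935801766205 + 30782829248725*t + 115089627722366*t^2

Under M = [[67,76],[37,75]] in GL_2(Z/127), e_{127}(P',Q') = e_{127}(P,Q)^(67*75-76*37 mod 127).
Hence e(P,Q) = e(P',Q')^{40} where 40 = 54^{-1} mod 127.
Run Miller on y^2=x^3+147747445423084*x+191415179234067 over F_{197791771206223}: ladder 1111111 (7 bits); e = f_P(D_Q)/f_Q(D_P).
Result: e(P',Q') = 28815039538162 + 21828420760337*t + 2530701015639*t^2.
(28815039538162 + 21828420760337*t + 2530701015639*t^2)^{40} mod (197791771206223,f) = 24935801766205 + 30782829248725*t + 115089627722366*t^2.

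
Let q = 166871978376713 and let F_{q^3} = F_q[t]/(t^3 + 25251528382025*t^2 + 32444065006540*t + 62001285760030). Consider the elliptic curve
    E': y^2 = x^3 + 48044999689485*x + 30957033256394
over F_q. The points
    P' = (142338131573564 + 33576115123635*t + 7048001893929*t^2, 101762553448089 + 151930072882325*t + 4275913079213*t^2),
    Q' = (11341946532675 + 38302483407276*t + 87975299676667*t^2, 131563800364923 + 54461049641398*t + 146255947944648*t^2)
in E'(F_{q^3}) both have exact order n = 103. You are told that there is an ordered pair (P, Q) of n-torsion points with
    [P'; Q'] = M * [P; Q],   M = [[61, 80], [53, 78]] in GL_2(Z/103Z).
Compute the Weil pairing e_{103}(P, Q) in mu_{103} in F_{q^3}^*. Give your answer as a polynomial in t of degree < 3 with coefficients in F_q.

73853652511424 + 125473444685713*t + 40009496507775*t^2

Since e_{103}(P,P)=e_{103}(Q,Q)=1 and e_{103}(Q,P)=e_{103}(P,Q)^{-1}, expanding e_{103}(61*P + 80*Q,53*P + 78*Q) leaves e(P,Q)^det(M).
Inverting 3 mod 103: 69. Thus e_{103}(P,Q) = e(P',Q')^{69}.
n = 103 = (1100111)_2 (7 bits, wt 5); accumulate f_{103,P'}(Q'+S)/f_{103,P'}(S) along the 6-step ladder.
The quotient is 92532327670677 + 152335396125418*t + 97383499827605*t^2.
Finally e_{103}(P,Q) = 73853652511424 + 125473444685713*t + 40009496507775*t^2.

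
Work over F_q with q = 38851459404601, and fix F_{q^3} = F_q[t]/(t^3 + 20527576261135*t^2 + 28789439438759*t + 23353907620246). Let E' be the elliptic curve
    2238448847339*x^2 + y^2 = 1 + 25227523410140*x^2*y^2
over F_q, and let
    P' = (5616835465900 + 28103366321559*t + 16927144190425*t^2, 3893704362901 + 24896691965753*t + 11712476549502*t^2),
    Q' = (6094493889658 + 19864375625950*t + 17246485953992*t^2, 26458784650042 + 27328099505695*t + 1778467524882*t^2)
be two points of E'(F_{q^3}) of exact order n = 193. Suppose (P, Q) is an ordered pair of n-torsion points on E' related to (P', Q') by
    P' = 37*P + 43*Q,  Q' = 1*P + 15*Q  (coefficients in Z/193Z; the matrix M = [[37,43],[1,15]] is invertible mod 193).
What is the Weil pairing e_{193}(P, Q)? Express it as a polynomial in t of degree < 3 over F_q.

33000765661743 + 29060668479301*t + 25854228785565*t^2

e_{193}(aP+bQ,cP+dQ) = e_{193}(P,Q)^(ad-bc); with (a,b,c,d)=(37,43,1,15) this gives the det-193 law.
37*15 - 43*1 = 512; reduced mod 193: det = 126, inverse 72.
Edwards->Montgomery: u=(1+y)/(1-y), v=u/x -> 32017187687312v^2=u^3+1062557036806u^2+u; then x_W=3965596210450u+36953878213414: y^2=x^3+29567191086508*x+29640753795451.
Build f_{193,P'} and f_{193,Q'} via the 8-bit ladder of 193=11000001_2; evaluate at shifted divisors; quotient in F_{38851459404601^3}.
Miller gives e_{193}(P',Q') = 17893788043707 + 21153369962729*t + 14129541994700*t^2 in F_{38851459404601^3}.
Thus e_{193}(P,Q) = 33000765661743 + 29060668479301*t + 25854228785565*t^2.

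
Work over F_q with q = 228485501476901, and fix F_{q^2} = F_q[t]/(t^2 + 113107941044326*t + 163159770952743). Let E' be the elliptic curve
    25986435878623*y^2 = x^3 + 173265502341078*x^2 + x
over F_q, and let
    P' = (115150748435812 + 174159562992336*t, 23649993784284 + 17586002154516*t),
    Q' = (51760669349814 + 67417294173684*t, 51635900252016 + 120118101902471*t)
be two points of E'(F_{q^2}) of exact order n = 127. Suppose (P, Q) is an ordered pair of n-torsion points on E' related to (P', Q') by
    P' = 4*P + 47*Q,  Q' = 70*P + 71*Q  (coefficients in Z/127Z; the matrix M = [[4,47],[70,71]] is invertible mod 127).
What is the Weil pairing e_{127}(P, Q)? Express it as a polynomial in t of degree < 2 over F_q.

37033056932682 + 50112793909296*t

e_{127}(aP+bQ,cP+dQ) = e_{127}(P,Q)^(ad-bc); with (a,b,c,d)=(4,47,70,71) this gives the det-127 law.
So e_{127}(P,Q) = e_{127}(P',Q')^{124}, since 42*124 = 1 mod 127.
Undo Montgomery via alpha=4850403761282, beta=7954103251398: (a',b')=(29896122909264,140280632489955) over F_{228485501476901}.
7-bit Miller (1111111) on E'/F_{228485501476901} with a'=29896122909264, b'=140280632489955: accumulate tangent/chord ratios at Q'+S and P'+S'.
The quotient is 217048503394129 + 133577705873362*t.
Thus e_{127}(P,Q) = 37033056932682 + 50112793909296*t.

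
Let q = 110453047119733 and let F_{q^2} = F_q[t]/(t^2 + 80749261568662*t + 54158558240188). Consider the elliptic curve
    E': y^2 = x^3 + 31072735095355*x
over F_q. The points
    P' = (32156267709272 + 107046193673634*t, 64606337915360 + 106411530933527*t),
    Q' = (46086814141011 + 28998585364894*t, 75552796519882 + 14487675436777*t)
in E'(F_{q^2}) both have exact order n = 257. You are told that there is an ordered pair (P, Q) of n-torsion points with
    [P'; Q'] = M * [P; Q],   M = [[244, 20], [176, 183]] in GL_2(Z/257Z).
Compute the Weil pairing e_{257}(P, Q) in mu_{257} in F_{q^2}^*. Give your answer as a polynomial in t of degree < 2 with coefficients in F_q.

e_{257}(aP+bQ,cP+dQ) = e_{257}(P,Q)^(ad-bc); with (a,b,c,d)=(244,20,176,183) this gives the det-257 law.
Hence e(P,Q) = e(P',Q')^{150} where 150 = 12^{-1} mod 257.
Miller loop for e_{257} over F_{110453047119733^2}: bits of 257 = 100000001; 8 double steps + 1 add steps, l/v at each.
The quotient is 23387381874401 + 63984252657793*t.
Finally e_{257}(P,Q) = 98420875969736 + 34560733266990*t.

98420875969736 + 34560733266990*t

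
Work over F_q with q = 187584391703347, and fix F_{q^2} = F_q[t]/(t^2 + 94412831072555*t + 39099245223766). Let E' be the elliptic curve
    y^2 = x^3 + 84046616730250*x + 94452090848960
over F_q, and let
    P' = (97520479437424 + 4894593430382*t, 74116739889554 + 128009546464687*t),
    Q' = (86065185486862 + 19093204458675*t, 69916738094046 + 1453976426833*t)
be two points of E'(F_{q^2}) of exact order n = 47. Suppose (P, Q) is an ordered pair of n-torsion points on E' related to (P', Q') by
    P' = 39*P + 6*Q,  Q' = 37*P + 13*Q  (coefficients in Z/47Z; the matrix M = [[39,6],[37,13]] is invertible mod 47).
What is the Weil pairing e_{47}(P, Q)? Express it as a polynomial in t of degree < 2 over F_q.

Since e_{47}(P,P)=e_{47}(Q,Q)=1 and e_{47}(Q,P)=e_{47}(P,Q)^{-1}, expanding e_{47}(39*P + 6*Q,37*P + 13*Q) leaves e(P,Q)^det(M).
Hence e(P,Q) = e(P',Q')^{16} where 16 = 3^{-1} mod 47.
n = 47 = (101111)_2 (6 bits, wt 5); accumulate f_{47,P'}(Q'+S)/f_{47,P'}(S) along the 5-step ladder.
So e_{47}(P',Q') = 51009148528897 + 100327793623914*t.
Raise to 16: e(P,Q) = 78564140214103 + 165927218915198*t in mu_{47}.

78564140214103 + 165927218915198*t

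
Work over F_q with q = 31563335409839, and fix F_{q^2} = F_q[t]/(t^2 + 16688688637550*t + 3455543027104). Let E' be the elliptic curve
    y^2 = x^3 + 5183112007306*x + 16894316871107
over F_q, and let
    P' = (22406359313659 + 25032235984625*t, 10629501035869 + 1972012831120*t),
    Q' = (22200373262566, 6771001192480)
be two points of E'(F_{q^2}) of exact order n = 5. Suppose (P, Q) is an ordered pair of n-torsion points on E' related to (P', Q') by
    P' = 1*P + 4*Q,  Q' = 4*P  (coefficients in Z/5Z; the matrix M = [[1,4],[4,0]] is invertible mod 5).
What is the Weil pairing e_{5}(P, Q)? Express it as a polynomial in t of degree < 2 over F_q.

The 5-Weil pairing on E[5] over F_{31563335409839} is alternating-bilinear: e_{5}(P',Q') = e_{5}(P,Q)^det(M).
So e_{5}(P,Q) = e_{5}(P',Q')^{4}, since 4*4 = 1 mod 5.
Run Miller on y^2=x^3+5183112007306*x+16894316871107 over F_{31563335409839}: ladder 101 (3 bits); e = f_P(D_Q)/f_Q(D_P).
So e_{5}(P',Q') = 14691557007548 + 7104141794273*t.
Hence e(P,Q) = 10904636211363 + 24459193615566*t in F_{31563335409839^2}^*.

10904636211363 + 24459193615566*t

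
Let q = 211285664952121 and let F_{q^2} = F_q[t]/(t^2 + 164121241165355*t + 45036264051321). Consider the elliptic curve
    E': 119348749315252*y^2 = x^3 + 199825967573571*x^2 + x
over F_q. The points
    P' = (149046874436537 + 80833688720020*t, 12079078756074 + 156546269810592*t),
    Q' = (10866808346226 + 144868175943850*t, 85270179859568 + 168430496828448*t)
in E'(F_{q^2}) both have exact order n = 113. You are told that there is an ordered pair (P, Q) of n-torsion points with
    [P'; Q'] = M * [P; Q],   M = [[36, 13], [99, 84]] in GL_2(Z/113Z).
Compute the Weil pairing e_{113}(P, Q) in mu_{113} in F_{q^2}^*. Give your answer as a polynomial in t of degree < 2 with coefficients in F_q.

34033019533088 + 195131170249873*t

Under M = [[36,13],[99,84]] in GL_2(Z/113), e_{113}(P',Q') = e_{113}(P,Q)^(36*84-13*99 mod 113).
det(M) mod 113 = 42; its inverse in (Z/113)^* is 35 (check: 42*35 mod 113 = 1).
Montgomery->Weierstrass: x_W = 34463196418487*x+138326994991181, y_W=34463196418487*y on F_{211285664952121}; lands on y^2=x^3+130669812992860*x+41263534820062.
Build f_{113,P'} and f_{113,Q'} via the 7-bit ladder of 113=1110001_2; evaluate at shifted divisors; quotient in F_{211285664952121^2}.
Result: e(P',Q') = 80886453683589 + 58791414880779*t.
Raise to 35: e(P,Q) = 34033019533088 + 195131170249873*t in mu_{113}.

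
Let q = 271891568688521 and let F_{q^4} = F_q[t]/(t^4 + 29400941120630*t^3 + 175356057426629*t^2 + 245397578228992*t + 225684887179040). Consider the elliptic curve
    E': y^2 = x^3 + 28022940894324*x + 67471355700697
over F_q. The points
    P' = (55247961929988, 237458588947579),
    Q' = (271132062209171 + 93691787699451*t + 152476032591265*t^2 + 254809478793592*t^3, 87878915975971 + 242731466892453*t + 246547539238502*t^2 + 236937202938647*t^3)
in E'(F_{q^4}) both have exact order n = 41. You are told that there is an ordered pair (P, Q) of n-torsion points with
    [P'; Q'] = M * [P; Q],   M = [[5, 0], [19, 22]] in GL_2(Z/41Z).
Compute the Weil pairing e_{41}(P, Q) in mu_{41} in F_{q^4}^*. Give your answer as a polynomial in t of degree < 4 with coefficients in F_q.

124868258693409 + 259538825716626*t + 228716105860881*t^2 + 15610340534137*t^3

Alternating bilinearity on E[41] (values in mu_{41} in F_{271891568688521^4}) gives e(P',Q') = e(P,Q)^det(M).
So e_{41}(P,Q) = e_{41}(P',Q')^{22}, since 28*22 = 1 mod 41.
Double-and-add over 101001: 6-1 doublings, 3-1 additions; each step l_{T,T}/v_{2T} or l_{T,P'}/v at Q'+S for random S.
Result: e(P',Q') = 37537084261800 + 153897078155849*t + 72552828151630*t^2 + 229168609624995*t^3.
Raise to 22: e(P,Q) = 124868258693409 + 259538825716626*t + 228716105860881*t^2 + 15610340534137*t^3 in mu_{41}.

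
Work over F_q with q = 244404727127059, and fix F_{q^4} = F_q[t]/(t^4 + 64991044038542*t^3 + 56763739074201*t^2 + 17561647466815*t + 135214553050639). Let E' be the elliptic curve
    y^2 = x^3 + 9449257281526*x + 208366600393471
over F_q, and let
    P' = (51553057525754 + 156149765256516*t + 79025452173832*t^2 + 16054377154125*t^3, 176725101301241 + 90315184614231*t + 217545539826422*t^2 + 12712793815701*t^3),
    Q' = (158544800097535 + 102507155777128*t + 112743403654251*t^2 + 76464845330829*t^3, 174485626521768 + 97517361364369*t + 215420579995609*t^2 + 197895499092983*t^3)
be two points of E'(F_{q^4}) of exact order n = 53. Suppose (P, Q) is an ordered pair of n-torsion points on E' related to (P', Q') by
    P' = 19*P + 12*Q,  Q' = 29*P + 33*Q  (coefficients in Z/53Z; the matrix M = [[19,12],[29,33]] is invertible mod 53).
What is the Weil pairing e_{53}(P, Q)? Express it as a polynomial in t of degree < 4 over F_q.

185757496567093 + 192458260425211*t + 182305754895823*t^2 + 88789802111392*t^3

Alternating bilinearity on E[53] (values in mu_{53} in F_{244404727127059^4}) gives e(P',Q') = e(P,Q)^det(M).
det(M) mod 53 = 14; its inverse in (Z/53)^* is 19 (check: 14*19 mod 53 = 1).
Double-and-add over 110101: 6-1 doublings, 4-1 additions; each step l_{T,T}/v_{2T} or l_{T,P'}/v at Q'+S for random S.
Result: e(P',Q') = 100700524941376 + 108344592607867*t + 105724146244691*t^2 + 93665401606034*t^3.
e_{53}(P,Q) = (100700524941376 + 108344592607867*t + 105724146244691*t^2 + 93665401606034*t^3)^{19} = 185757496567093 + 192458260425211*t + 182305754895823*t^2 + 88789802111392*t^3.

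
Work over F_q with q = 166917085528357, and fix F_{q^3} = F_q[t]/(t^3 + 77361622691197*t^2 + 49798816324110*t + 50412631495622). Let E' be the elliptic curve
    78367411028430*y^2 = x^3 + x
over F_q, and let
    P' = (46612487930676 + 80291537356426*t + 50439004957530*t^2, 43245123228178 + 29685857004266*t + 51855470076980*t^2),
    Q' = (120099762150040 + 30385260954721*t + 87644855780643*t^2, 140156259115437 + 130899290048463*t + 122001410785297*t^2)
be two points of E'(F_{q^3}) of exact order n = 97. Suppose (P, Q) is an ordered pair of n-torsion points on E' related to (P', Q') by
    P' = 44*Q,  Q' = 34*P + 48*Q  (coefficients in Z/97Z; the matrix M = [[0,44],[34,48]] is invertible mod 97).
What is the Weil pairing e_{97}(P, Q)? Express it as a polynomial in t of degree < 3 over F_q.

144750928067836 + 127071817433913*t + 57880497633447*t^2

Alternating bilinearity on E[97] (values in mu_{97} in F_{166917085528357^3}) gives e(P',Q') = e(P,Q)^det(M).
Hence e(P,Q) = e(P',Q')^{26} where 26 = 56^{-1} mod 97.
(x,y)|->(34223528599206x,34223528599206y) sends E' to y^2=x^3+133281615620478*x.
Miller loop for e_{97} over F_{166917085528357^3}: bits of 97 = 1100001; 6 double steps + 2 add steps, l/v at each.
The quotient is 77256036952106 + 161368960051524*t + 73808715471975*t^2.
Thus e_{97}(P,Q) = 144750928067836 + 127071817433913*t + 57880497633447*t^2.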